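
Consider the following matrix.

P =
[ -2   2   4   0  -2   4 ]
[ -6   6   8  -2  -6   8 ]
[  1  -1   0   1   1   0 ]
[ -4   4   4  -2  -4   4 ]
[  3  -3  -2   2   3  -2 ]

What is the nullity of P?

4

Row reduce to echelon form.
R2 ← R2 − (3)·R1: [0, 0, -4, -2, 0, -4]
R3 ← R3 + (1/2)·R1: [0, 0, 2, 1, 0, 2]
R4 ← R4 − (2)·R1: [0, 0, -4, -2, 0, -4]
R5 ← R5 + (3/2)·R1: [0, 0, 4, 2, 0, 4]
R3 ← R3 + (1/2)·R2: [0, 0, 0, 0, 0, 0]
R4 ← R4 − R2: [0, 0, 0, 0, 0, 0]
R5 ← R5 + R2: [0, 0, 0, 0, 0, 0]
2 nonzero rows, so rank(P) = 2.
P has 6 columns; by rank–nullity, nullity = 6 − 2 = 4.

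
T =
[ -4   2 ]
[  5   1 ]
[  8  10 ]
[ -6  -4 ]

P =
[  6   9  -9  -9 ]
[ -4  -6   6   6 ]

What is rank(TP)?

First compute TP:
[[-32, -48,  48,  48],
 [ 26,  39, -39, -39],
 [  8,  12, -12, -12],
 [-20, -30,  30,  30]]
Now row reduce the product.
R2 ← R2 + (13/16)·R1: [0, 0, 0, 0]
R3 ← R3 + (1/4)·R1: [0, 0, 0, 0]
R4 ← R4 − (5/8)·R1: [0, 0, 0, 0]
1 nonzero row, so rank(TP) = 1.

1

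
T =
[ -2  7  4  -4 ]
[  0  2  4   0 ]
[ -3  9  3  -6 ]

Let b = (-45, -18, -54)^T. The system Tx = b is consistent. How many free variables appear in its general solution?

Row reduce the augmented matrix [T | b].
R3 ← R3 − (3/2)·R1: [0, -3/2, -3, 0, 27/2]
R3 ← R3 + (3/4)·R2: [0, 0, 0, 0, 0]
The echelon form has 2 nonzero rows, and every pivot lies in the first 4 columns, so rank(T) = rank([T|b]) = 2.
The system is consistent.
Free variables = (unknowns) − (rank) = 4 − 2 = 2.

2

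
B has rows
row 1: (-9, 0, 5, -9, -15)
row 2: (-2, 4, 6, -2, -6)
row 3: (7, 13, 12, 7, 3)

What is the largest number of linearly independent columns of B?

2

Row reduce to echelon form.
R2 ← R2 − (2/9)·R1: [0, 4, 44/9, 0, -8/3]
R3 ← R3 + (7/9)·R1: [0, 13, 143/9, 0, -26/3]
R3 ← R3 − (13/4)·R2: [0, 0, 0, 0, 0]
Echelon form has 2 nonzero rows, so rank(B) = 2.
The rank gives the maximum number of linearly independent columns: 2.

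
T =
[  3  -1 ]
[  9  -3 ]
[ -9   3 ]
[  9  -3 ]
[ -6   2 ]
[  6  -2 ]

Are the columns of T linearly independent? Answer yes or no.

no

Row reduce T to echelon form.
R2 ← R2 − (3)·R1: [0, 0]
R3 ← R3 + (3)·R1: [0, 0]
R4 ← R4 − (3)·R1: [0, 0]
R5 ← R5 + (2)·R1: [0, 0]
R6 ← R6 − (2)·R1: [0, 0]
1 pivot among 2 columns.
Only 1 < 2 pivot columns, so the columns are linearly dependent.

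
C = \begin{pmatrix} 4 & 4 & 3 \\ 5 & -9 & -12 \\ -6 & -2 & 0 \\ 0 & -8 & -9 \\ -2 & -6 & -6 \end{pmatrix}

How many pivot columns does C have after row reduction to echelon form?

Row reduce to echelon form.
R2 ← R2 − (5/4)·R1: [0, -14, -63/4]
R3 ← R3 + (3/2)·R1: [0, 4, 9/2]
R5 ← R5 + (1/2)·R1: [0, -4, -9/2]
R3 ← R3 + (2/7)·R2: [0, 0, 0]
R4 ← R4 − (4/7)·R2: [0, 0, 0]
R5 ← R5 − (2/7)·R2: [0, 0, 0]
Echelon form has 2 nonzero rows, so rank(C) = 2.
Each nonzero row contributes one pivot column: 2 pivot columns.

2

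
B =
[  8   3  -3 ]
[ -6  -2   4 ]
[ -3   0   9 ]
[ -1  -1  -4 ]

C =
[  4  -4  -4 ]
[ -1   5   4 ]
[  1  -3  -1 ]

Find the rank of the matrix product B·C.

First compute BC:
[[ 26,  -8, -17],
 [-18,   2,  12],
 [ -3, -15,   3],
 [ -7,  11,   4]]
Now row reduce the product.
R2 ← R2 + (9/13)·R1: [0, -46/13, 3/13]
R3 ← R3 + (3/26)·R1: [0, -207/13, 27/26]
R4 ← R4 + (7/26)·R1: [0, 115/13, -15/26]
R3 ← R3 − (9/2)·R2: [0, 0, 0]
R4 ← R4 + (5/2)·R2: [0, 0, 0]
2 nonzero rows, so rank(BC) = 2.

2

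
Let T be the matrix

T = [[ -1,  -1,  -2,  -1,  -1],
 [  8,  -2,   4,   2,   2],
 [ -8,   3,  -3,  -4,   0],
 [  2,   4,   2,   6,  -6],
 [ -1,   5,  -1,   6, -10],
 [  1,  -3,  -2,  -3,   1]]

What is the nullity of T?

Row reduce to echelon form.
R2 ← R2 + (8)·R1: [0, -10, -12, -6, -6]
R3 ← R3 − (8)·R1: [0, 11, 13, 4, 8]
R4 ← R4 + (2)·R1: [0, 2, -2, 4, -8]
R5 ← R5 − R1: [0, 6, 1, 7, -9]
R6 ← R6 + R1: [0, -4, -4, -4, 0]
R3 ← R3 + (11/10)·R2: [0, 0, -1/5, -13/5, 7/5]
R4 ← R4 + (1/5)·R2: [0, 0, -22/5, 14/5, -46/5]
R5 ← R5 + (3/5)·R2: [0, 0, -31/5, 17/5, -63/5]
R6 ← R6 − (2/5)·R2: [0, 0, 4/5, -8/5, 12/5]
R4 ← R4 − (22)·R3: [0, 0, 0, 60, -40]
R5 ← R5 − (31)·R3: [0, 0, 0, 84, -56]
R6 ← R6 + (4)·R3: [0, 0, 0, -12, 8]
R5 ← R5 − (7/5)·R4: [0, 0, 0, 0, 0]
R6 ← R6 + (1/5)·R4: [0, 0, 0, 0, 0]
4 nonzero rows, so rank(T) = 4.
T has 5 columns; by rank–nullity, nullity = 5 − 4 = 1.

1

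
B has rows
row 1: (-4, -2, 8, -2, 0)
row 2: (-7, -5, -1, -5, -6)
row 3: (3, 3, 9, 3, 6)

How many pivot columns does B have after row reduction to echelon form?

Row reduce to echelon form.
R2 ← R2 − (7/4)·R1: [0, -3/2, -15, -3/2, -6]
R3 ← R3 + (3/4)·R1: [0, 3/2, 15, 3/2, 6]
R3 ← R3 + R2: [0, 0, 0, 0, 0]
Echelon form has 2 nonzero rows, so rank(B) = 2.
Each nonzero row contributes one pivot column: 2 pivot columns.

2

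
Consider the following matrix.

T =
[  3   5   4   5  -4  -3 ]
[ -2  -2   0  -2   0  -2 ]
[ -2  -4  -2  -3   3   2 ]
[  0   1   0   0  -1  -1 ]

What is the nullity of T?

3

Row reduce to echelon form.
R2 ← R2 + (2/3)·R1: [0, 4/3, 8/3, 4/3, -8/3, -4]
R3 ← R3 + (2/3)·R1: [0, -2/3, 2/3, 1/3, 1/3, 0]
R3 ← R3 + (1/2)·R2: [0, 0, 2, 1, -1, -2]
R4 ← R4 − (3/4)·R2: [0, 0, -2, -1, 1, 2]
R4 ← R4 + R3: [0, 0, 0, 0, 0, 0]
3 nonzero rows, so rank(T) = 3.
T has 6 columns; by rank–nullity, nullity = 6 − 3 = 3.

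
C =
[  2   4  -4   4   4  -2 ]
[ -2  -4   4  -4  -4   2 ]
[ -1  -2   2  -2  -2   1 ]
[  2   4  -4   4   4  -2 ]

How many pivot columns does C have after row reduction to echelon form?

1

Row reduce to echelon form.
R2 ← R2 + R1: [0, 0, 0, 0, 0, 0]
R3 ← R3 + (1/2)·R1: [0, 0, 0, 0, 0, 0]
R4 ← R4 − R1: [0, 0, 0, 0, 0, 0]
Echelon form has 1 nonzero row, so rank(C) = 1.
Each nonzero row contributes one pivot column: 1 pivot columns.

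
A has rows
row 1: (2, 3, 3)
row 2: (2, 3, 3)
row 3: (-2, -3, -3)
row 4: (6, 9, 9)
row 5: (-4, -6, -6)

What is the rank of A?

Row reduce to echelon form.
R2 ← R2 − R1: [0, 0, 0]
R3 ← R3 + R1: [0, 0, 0]
R4 ← R4 − (3)·R1: [0, 0, 0]
R5 ← R5 + (2)·R1: [0, 0, 0]
Echelon form has 1 nonzero row, so rank(A) = 1.

1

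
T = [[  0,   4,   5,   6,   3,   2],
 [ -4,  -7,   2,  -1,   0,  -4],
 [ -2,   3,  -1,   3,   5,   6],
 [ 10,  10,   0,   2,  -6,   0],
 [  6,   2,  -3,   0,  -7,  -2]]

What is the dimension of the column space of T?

4

Row reduce to echelon form.
Swap R1 ↔ R2
R3 ← R3 − (1/2)·R1: [0, 13/2, -2, 7/2, 5, 8]
R4 ← R4 + (5/2)·R1: [0, -15/2, 5, -1/2, -6, -10]
R5 ← R5 + (3/2)·R1: [0, -17/2, 0, -3/2, -7, -8]
R3 ← R3 − (13/8)·R2: [0, 0, -81/8, -25/4, 1/8, 19/4]
R4 ← R4 + (15/8)·R2: [0, 0, 115/8, 43/4, -3/8, -25/4]
R5 ← R5 + (17/8)·R2: [0, 0, 85/8, 45/4, -5/8, -15/4]
R4 ← R4 + (115/81)·R3: [0, 0, 0, 152/81, -16/81, 40/81]
R5 ← R5 + (85/81)·R3: [0, 0, 0, 380/81, -40/81, 100/81]
R5 ← R5 − (5/2)·R4: [0, 0, 0, 0, 0, 0]
Echelon form has 4 nonzero rows, so rank(T) = 4.
The column space has dimension equal to the rank: 4.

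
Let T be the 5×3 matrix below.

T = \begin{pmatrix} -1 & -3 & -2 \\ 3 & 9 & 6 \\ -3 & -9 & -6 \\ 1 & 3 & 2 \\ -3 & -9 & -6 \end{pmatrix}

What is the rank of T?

1

Row reduce to echelon form.
R2 ← R2 + (3)·R1: [0, 0, 0]
R3 ← R3 − (3)·R1: [0, 0, 0]
R4 ← R4 + R1: [0, 0, 0]
R5 ← R5 − (3)·R1: [0, 0, 0]
Echelon form has 1 nonzero row, so rank(T) = 1.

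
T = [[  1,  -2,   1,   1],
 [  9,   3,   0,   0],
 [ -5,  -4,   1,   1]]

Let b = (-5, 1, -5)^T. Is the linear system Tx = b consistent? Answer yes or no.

Row reduce the augmented matrix [T | b].
R2 ← R2 − (9)·R1: [0, 21, -9, -9, 46]
R3 ← R3 + (5)·R1: [0, -14, 6, 6, -30]
R3 ← R3 + (2/3)·R2: [0, 0, 0, 0, 2/3]
The echelon form has 3 nonzero rows; the last pivot sits in the augmented column, so rank(T) = 2 but rank([T|b]) = 3.
Since the ranks differ, the system is inconsistent.

no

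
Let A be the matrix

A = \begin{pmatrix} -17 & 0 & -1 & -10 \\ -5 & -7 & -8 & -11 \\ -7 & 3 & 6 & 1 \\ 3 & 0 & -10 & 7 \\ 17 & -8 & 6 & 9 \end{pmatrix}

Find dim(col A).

4

Row reduce to echelon form.
R2 ← R2 − (5/17)·R1: [0, -7, -131/17, -137/17]
R3 ← R3 − (7/17)·R1: [0, 3, 109/17, 87/17]
R4 ← R4 + (3/17)·R1: [0, 0, -173/17, 89/17]
R5 ← R5 + R1: [0, -8, 5, -1]
R3 ← R3 + (3/7)·R2: [0, 0, 370/119, 198/119]
R5 ← R5 − (8/7)·R2: [0, 0, 1643/119, 977/119]
R4 ← R4 + (1211/370)·R3: [0, 0, 0, 1976/185]
R5 ← R5 − (1643/370)·R3: [0, 0, 0, 152/185]
R5 ← R5 − (1/13)·R4: [0, 0, 0, 0]
Echelon form has 4 nonzero rows, so rank(A) = 4.
The column space has dimension equal to the rank: 4.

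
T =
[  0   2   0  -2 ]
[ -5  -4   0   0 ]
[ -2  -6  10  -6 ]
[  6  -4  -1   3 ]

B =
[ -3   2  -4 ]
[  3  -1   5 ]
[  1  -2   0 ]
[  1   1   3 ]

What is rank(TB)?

2

First compute TB:
[[  4,  -4,   4],
 [  3,  -6,   0],
 [ -8, -24, -40],
 [-28,  21, -35]]
Now row reduce the product.
R2 ← R2 − (3/4)·R1: [0, -3, -3]
R3 ← R3 + (2)·R1: [0, -32, -32]
R4 ← R4 + (7)·R1: [0, -7, -7]
R3 ← R3 − (32/3)·R2: [0, 0, 0]
R4 ← R4 − (7/3)·R2: [0, 0, 0]
2 nonzero rows, so rank(TB) = 2.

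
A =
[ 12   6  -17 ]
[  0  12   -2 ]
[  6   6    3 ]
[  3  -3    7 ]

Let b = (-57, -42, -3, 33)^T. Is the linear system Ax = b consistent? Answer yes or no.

Row reduce the augmented matrix [A | b].
R3 ← R3 − (1/2)·R1: [0, 3, 23/2, 51/2]
R4 ← R4 − (1/4)·R1: [0, -9/2, 45/4, 189/4]
R3 ← R3 − (1/4)·R2: [0, 0, 12, 36]
R4 ← R4 + (3/8)·R2: [0, 0, 21/2, 63/2]
R4 ← R4 − (7/8)·R3: [0, 0, 0, 0]
The echelon form has 3 nonzero rows, and every pivot lies in the first 3 columns, so rank(A) = rank([A|b]) = 3.
The system is consistent.

yes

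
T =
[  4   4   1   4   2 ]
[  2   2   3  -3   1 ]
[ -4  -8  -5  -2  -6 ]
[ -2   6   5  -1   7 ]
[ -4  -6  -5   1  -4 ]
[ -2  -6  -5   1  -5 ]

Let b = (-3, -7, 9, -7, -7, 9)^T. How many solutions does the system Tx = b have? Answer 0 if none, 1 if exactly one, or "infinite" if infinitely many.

0

Row reduce the augmented matrix [T | b].
R2 ← R2 − (1/2)·R1: [0, 0, 5/2, -5, 0, -11/2]
R3 ← R3 + R1: [0, -4, -4, 2, -4, 6]
R4 ← R4 + (1/2)·R1: [0, 8, 11/2, 1, 8, -17/2]
R5 ← R5 + R1: [0, -2, -4, 5, -2, -10]
R6 ← R6 + (1/2)·R1: [0, -4, -9/2, 3, -4, 15/2]
Swap R2 ↔ R3
R4 ← R4 + (2)·R2: [0, 0, -5/2, 5, 0, 7/2]
R5 ← R5 − (1/2)·R2: [0, 0, -2, 4, 0, -13]
R6 ← R6 − R2: [0, 0, -1/2, 1, 0, 3/2]
R4 ← R4 + R3: [0, 0, 0, 0, 0, -2]
R5 ← R5 + (4/5)·R3: [0, 0, 0, 0, 0, -87/5]
R6 ← R6 + (1/5)·R3: [0, 0, 0, 0, 0, 2/5]
R5 ← R5 − (87/10)·R4: [0, 0, 0, 0, 0, 0]
R6 ← R6 + (1/5)·R4: [0, 0, 0, 0, 0, 0]
The echelon form has 4 nonzero rows; the last pivot sits in the augmented column, so rank(T) = 3 but rank([T|b]) = 4.
Since the ranks differ, the system is inconsistent.
It has no solutions.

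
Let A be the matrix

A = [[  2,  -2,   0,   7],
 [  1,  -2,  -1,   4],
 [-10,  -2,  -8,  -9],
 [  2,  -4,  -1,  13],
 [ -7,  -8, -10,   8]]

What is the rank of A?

3

Row reduce to echelon form.
R2 ← R2 − (1/2)·R1: [0, -1, -1, 1/2]
R3 ← R3 + (5)·R1: [0, -12, -8, 26]
R4 ← R4 − R1: [0, -2, -1, 6]
R5 ← R5 + (7/2)·R1: [0, -15, -10, 65/2]
R3 ← R3 − (12)·R2: [0, 0, 4, 20]
R4 ← R4 − (2)·R2: [0, 0, 1, 5]
R5 ← R5 − (15)·R2: [0, 0, 5, 25]
R4 ← R4 − (1/4)·R3: [0, 0, 0, 0]
R5 ← R5 − (5/4)·R3: [0, 0, 0, 0]
Echelon form has 3 nonzero rows, so rank(A) = 3.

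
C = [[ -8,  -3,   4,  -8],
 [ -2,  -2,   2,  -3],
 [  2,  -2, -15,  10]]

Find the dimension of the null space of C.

1

Row reduce to echelon form.
R2 ← R2 − (1/4)·R1: [0, -5/4, 1, -1]
R3 ← R3 + (1/4)·R1: [0, -11/4, -14, 8]
R3 ← R3 − (11/5)·R2: [0, 0, -81/5, 51/5]
3 nonzero rows, so rank(C) = 3.
C has 4 columns; by rank–nullity, nullity = 4 − 3 = 1.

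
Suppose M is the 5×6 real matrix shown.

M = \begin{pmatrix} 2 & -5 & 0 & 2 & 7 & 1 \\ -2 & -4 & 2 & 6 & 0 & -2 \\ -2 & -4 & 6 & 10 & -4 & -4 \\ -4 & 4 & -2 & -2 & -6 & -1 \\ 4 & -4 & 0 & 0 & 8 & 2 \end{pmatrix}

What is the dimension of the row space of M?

3

Row reduce to echelon form.
R2 ← R2 + R1: [0, -9, 2, 8, 7, -1]
R3 ← R3 + R1: [0, -9, 6, 12, 3, -3]
R4 ← R4 + (2)·R1: [0, -6, -2, 2, 8, 1]
R5 ← R5 − (2)·R1: [0, 6, 0, -4, -6, 0]
R3 ← R3 − R2: [0, 0, 4, 4, -4, -2]
R4 ← R4 − (2/3)·R2: [0, 0, -10/3, -10/3, 10/3, 5/3]
R5 ← R5 + (2/3)·R2: [0, 0, 4/3, 4/3, -4/3, -2/3]
R4 ← R4 + (5/6)·R3: [0, 0, 0, 0, 0, 0]
R5 ← R5 − (1/3)·R3: [0, 0, 0, 0, 0, 0]
Echelon form has 3 nonzero rows, so rank(M) = 3.
The row space has dimension equal to the rank: 3.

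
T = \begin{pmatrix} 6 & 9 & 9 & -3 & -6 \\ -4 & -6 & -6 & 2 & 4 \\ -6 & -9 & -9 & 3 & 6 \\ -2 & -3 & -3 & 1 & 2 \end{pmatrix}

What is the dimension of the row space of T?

1

Row reduce to echelon form.
R2 ← R2 + (2/3)·R1: [0, 0, 0, 0, 0]
R3 ← R3 + R1: [0, 0, 0, 0, 0]
R4 ← R4 + (1/3)·R1: [0, 0, 0, 0, 0]
Echelon form has 1 nonzero row, so rank(T) = 1.
The row space has dimension equal to the rank: 1.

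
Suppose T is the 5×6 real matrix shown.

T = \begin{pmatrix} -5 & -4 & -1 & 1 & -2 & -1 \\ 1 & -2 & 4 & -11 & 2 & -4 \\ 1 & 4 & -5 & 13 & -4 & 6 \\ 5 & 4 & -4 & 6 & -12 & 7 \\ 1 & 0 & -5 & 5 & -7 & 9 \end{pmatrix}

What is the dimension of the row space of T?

5

Row reduce to echelon form.
R2 ← R2 + (1/5)·R1: [0, -14/5, 19/5, -54/5, 8/5, -21/5]
R3 ← R3 + (1/5)·R1: [0, 16/5, -26/5, 66/5, -22/5, 29/5]
R4 ← R4 + R1: [0, 0, -5, 7, -14, 6]
R5 ← R5 + (1/5)·R1: [0, -4/5, -26/5, 26/5, -37/5, 44/5]
R3 ← R3 + (8/7)·R2: [0, 0, -6/7, 6/7, -18/7, 1]
R5 ← R5 − (2/7)·R2: [0, 0, -44/7, 58/7, -55/7, 10]
R4 ← R4 − (35/6)·R3: [0, 0, 0, 2, 1, 1/6]
R5 ← R5 − (22/3)·R3: [0, 0, 0, 2, 11, 8/3]
R5 ← R5 − R4: [0, 0, 0, 0, 10, 5/2]
Echelon form has 5 nonzero rows, so rank(T) = 5.
The row space has dimension equal to the rank: 5.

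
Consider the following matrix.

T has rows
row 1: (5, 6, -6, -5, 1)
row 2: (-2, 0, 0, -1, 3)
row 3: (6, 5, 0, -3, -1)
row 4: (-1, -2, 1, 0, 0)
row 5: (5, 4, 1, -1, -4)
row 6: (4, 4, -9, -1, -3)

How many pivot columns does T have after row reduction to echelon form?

5

Row reduce to echelon form.
R2 ← R2 + (2/5)·R1: [0, 12/5, -12/5, -3, 17/5]
R3 ← R3 − (6/5)·R1: [0, -11/5, 36/5, 3, -11/5]
R4 ← R4 + (1/5)·R1: [0, -4/5, -1/5, -1, 1/5]
R5 ← R5 − R1: [0, -2, 7, 4, -5]
R6 ← R6 − (4/5)·R1: [0, -4/5, -21/5, 3, -19/5]
R3 ← R3 + (11/12)·R2: [0, 0, 5, 1/4, 11/12]
R4 ← R4 + (1/3)·R2: [0, 0, -1, -2, 4/3]
R5 ← R5 + (5/6)·R2: [0, 0, 5, 3/2, -13/6]
R6 ← R6 + (1/3)·R2: [0, 0, -5, 2, -8/3]
R4 ← R4 + (1/5)·R3: [0, 0, 0, -39/20, 91/60]
R5 ← R5 − R3: [0, 0, 0, 5/4, -37/12]
R6 ← R6 + R3: [0, 0, 0, 9/4, -7/4]
R5 ← R5 + (25/39)·R4: [0, 0, 0, 0, -19/9]
R6 ← R6 + (15/13)·R4: [0, 0, 0, 0, 0]
Echelon form has 5 nonzero rows, so rank(T) = 5.
Each nonzero row contributes one pivot column: 5 pivot columns.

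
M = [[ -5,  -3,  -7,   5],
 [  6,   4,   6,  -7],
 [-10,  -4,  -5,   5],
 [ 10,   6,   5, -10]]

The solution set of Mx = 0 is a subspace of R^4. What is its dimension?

1

Row reduce to echelon form.
R2 ← R2 + (6/5)·R1: [0, 2/5, -12/5, -1]
R3 ← R3 − (2)·R1: [0, 2, 9, -5]
R4 ← R4 + (2)·R1: [0, 0, -9, 0]
R3 ← R3 − (5)·R2: [0, 0, 21, 0]
R4 ← R4 + (3/7)·R3: [0, 0, 0, 0]
3 nonzero rows, so rank(M) = 3.
M has 4 columns; by rank–nullity, nullity = 4 − 3 = 1.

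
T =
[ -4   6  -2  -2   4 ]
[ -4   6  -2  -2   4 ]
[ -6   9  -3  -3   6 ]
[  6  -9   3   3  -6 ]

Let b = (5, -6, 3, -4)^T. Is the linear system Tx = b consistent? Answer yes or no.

Row reduce the augmented matrix [T | b].
R2 ← R2 − R1: [0, 0, 0, 0, 0, -11]
R3 ← R3 − (3/2)·R1: [0, 0, 0, 0, 0, -9/2]
R4 ← R4 + (3/2)·R1: [0, 0, 0, 0, 0, 7/2]
R3 ← R3 − (9/22)·R2: [0, 0, 0, 0, 0, 0]
R4 ← R4 + (7/22)·R2: [0, 0, 0, 0, 0, 0]
The echelon form has 2 nonzero rows; the last pivot sits in the augmented column, so rank(T) = 1 but rank([T|b]) = 2.
Since the ranks differ, the system is inconsistent.

no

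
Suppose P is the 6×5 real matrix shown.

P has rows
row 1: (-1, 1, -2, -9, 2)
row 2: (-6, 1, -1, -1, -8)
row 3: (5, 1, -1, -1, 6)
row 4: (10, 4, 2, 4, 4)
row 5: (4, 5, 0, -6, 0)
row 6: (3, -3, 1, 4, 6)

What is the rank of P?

Row reduce to echelon form.
R2 ← R2 − (6)·R1: [0, -5, 11, 53, -20]
R3 ← R3 + (5)·R1: [0, 6, -11, -46, 16]
R4 ← R4 + (10)·R1: [0, 14, -18, -86, 24]
R5 ← R5 + (4)·R1: [0, 9, -8, -42, 8]
R6 ← R6 + (3)·R1: [0, 0, -5, -23, 12]
R3 ← R3 + (6/5)·R2: [0, 0, 11/5, 88/5, -8]
R4 ← R4 + (14/5)·R2: [0, 0, 64/5, 312/5, -32]
R5 ← R5 + (9/5)·R2: [0, 0, 59/5, 267/5, -28]
R4 ← R4 − (64/11)·R3: [0, 0, 0, -40, 160/11]
R5 ← R5 − (59/11)·R3: [0, 0, 0, -41, 164/11]
R6 ← R6 + (25/11)·R3: [0, 0, 0, 17, -68/11]
R5 ← R5 − (41/40)·R4: [0, 0, 0, 0, 0]
R6 ← R6 + (17/40)·R4: [0, 0, 0, 0, 0]
Echelon form has 4 nonzero rows, so rank(P) = 4.

4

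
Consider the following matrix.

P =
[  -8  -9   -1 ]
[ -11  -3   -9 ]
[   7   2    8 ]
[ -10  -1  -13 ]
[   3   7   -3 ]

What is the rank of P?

3

Row reduce to echelon form.
R2 ← R2 − (11/8)·R1: [0, 75/8, -61/8]
R3 ← R3 + (7/8)·R1: [0, -47/8, 57/8]
R4 ← R4 − (5/4)·R1: [0, 41/4, -47/4]
R5 ← R5 + (3/8)·R1: [0, 29/8, -27/8]
R3 ← R3 + (47/75)·R2: [0, 0, 176/75]
R4 ← R4 − (82/75)·R2: [0, 0, -256/75]
R5 ← R5 − (29/75)·R2: [0, 0, -32/75]
R4 ← R4 + (16/11)·R3: [0, 0, 0]
R5 ← R5 + (2/11)·R3: [0, 0, 0]
Echelon form has 3 nonzero rows, so rank(P) = 3.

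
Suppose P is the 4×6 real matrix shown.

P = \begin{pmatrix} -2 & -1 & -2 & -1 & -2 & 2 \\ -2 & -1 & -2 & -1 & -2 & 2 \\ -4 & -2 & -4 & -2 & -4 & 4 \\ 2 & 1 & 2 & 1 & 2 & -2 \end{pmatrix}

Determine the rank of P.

1

Row reduce to echelon form.
R2 ← R2 − R1: [0, 0, 0, 0, 0, 0]
R3 ← R3 − (2)·R1: [0, 0, 0, 0, 0, 0]
R4 ← R4 + R1: [0, 0, 0, 0, 0, 0]
Echelon form has 1 nonzero row, so rank(P) = 1.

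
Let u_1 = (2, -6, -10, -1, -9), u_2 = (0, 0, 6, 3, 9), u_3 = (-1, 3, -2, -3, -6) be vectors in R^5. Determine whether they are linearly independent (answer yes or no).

Form the matrix with these vectors as rows and row reduce.
R3 ← R3 + (1/2)·R1: [0, 0, -7, -7/2, -21/2]
R3 ← R3 + (7/6)·R2: [0, 0, 0, 0, 0]
2 nonzero rows, so the 3 vectors span a space of dimension 2.
Since 2 < 3, the vectors are linearly dependent.

no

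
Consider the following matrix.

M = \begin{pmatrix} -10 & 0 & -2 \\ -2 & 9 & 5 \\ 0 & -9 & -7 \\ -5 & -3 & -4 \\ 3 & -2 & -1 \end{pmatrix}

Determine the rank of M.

3

Row reduce to echelon form.
R2 ← R2 − (1/5)·R1: [0, 9, 27/5]
R4 ← R4 − (1/2)·R1: [0, -3, -3]
R5 ← R5 + (3/10)·R1: [0, -2, -8/5]
R3 ← R3 + R2: [0, 0, -8/5]
R4 ← R4 + (1/3)·R2: [0, 0, -6/5]
R5 ← R5 + (2/9)·R2: [0, 0, -2/5]
R4 ← R4 − (3/4)·R3: [0, 0, 0]
R5 ← R5 − (1/4)·R3: [0, 0, 0]
Echelon form has 3 nonzero rows, so rank(M) = 3.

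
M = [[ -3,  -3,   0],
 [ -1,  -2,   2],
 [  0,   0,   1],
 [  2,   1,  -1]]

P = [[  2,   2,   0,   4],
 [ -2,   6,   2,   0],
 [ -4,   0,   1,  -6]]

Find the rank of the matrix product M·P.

First compute MP:
[[  0, -24,  -6, -12],
 [ -6, -14,  -2, -16],
 [ -4,   0,   1,  -6],
 [  6,  10,   1,  14]]
Now row reduce the product.
Swap R1 ↔ R2
R3 ← R3 − (2/3)·R1: [0, 28/3, 7/3, 14/3]
R4 ← R4 + R1: [0, -4, -1, -2]
R3 ← R3 + (7/18)·R2: [0, 0, 0, 0]
R4 ← R4 − (1/6)·R2: [0, 0, 0, 0]
2 nonzero rows, so rank(MP) = 2.

2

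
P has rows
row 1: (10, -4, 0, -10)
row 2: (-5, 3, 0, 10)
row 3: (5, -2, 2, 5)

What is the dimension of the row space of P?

Row reduce to echelon form.
R2 ← R2 + (1/2)·R1: [0, 1, 0, 5]
R3 ← R3 − (1/2)·R1: [0, 0, 2, 10]
Echelon form has 3 nonzero rows, so rank(P) = 3.
The row space has dimension equal to the rank: 3.

3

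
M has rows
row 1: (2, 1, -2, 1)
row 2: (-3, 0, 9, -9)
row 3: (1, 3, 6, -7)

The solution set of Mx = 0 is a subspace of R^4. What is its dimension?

Row reduce to echelon form.
R2 ← R2 + (3/2)·R1: [0, 3/2, 6, -15/2]
R3 ← R3 − (1/2)·R1: [0, 5/2, 7, -15/2]
R3 ← R3 − (5/3)·R2: [0, 0, -3, 5]
3 nonzero rows, so rank(M) = 3.
M has 4 columns; by rank–nullity, nullity = 4 − 3 = 1.

1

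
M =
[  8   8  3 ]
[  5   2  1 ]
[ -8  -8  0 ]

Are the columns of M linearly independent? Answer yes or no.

yes

Row reduce M to echelon form.
R2 ← R2 − (5/8)·R1: [0, -3, -7/8]
R3 ← R3 + R1: [0, 0, 3]
3 pivots among 3 columns.
Every column is a pivot column, so the columns are linearly independent.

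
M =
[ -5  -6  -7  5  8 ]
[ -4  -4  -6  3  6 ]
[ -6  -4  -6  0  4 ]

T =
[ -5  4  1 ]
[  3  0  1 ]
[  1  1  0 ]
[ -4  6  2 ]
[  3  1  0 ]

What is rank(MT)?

First compute MT:
[[  4,  11,  -1],
 [  8,   2,  -2],
 [ 24, -26, -10]]
Now row reduce the product.
R2 ← R2 − (2)·R1: [0, -20, 0]
R3 ← R3 − (6)·R1: [0, -92, -4]
R3 ← R3 − (23/5)·R2: [0, 0, -4]
3 nonzero rows, so rank(MT) = 3.

3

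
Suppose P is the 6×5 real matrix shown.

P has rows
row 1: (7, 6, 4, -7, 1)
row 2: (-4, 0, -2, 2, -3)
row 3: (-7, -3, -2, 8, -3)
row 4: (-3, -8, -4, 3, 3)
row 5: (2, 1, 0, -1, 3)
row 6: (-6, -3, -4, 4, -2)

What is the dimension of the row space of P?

4

Row reduce to echelon form.
R2 ← R2 + (4/7)·R1: [0, 24/7, 2/7, -2, -17/7]
R3 ← R3 + R1: [0, 3, 2, 1, -2]
R4 ← R4 + (3/7)·R1: [0, -38/7, -16/7, 0, 24/7]
R5 ← R5 − (2/7)·R1: [0, -5/7, -8/7, 1, 19/7]
R6 ← R6 + (6/7)·R1: [0, 15/7, -4/7, -2, -8/7]
R3 ← R3 − (7/8)·R2: [0, 0, 7/4, 11/4, 1/8]
R4 ← R4 + (19/12)·R2: [0, 0, -11/6, -19/6, -5/12]
R5 ← R5 + (5/24)·R2: [0, 0, -13/12, 7/12, 53/24]
R6 ← R6 − (5/8)·R2: [0, 0, -3/4, -3/4, 3/8]
R4 ← R4 + (22/21)·R3: [0, 0, 0, -2/7, -2/7]
R5 ← R5 + (13/21)·R3: [0, 0, 0, 16/7, 16/7]
R6 ← R6 + (3/7)·R3: [0, 0, 0, 3/7, 3/7]
R5 ← R5 + (8)·R4: [0, 0, 0, 0, 0]
R6 ← R6 + (3/2)·R4: [0, 0, 0, 0, 0]
Echelon form has 4 nonzero rows, so rank(P) = 4.
The row space has dimension equal to the rank: 4.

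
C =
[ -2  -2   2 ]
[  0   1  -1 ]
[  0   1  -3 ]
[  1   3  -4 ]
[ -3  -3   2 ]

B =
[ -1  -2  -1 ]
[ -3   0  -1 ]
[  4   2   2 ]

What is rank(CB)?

2

First compute CB:
[[ 16,   8,   8],
 [ -7,  -2,  -3],
 [-15,  -6,  -7],
 [-26, -10, -12],
 [ 20,  10,  10]]
Now row reduce the product.
R2 ← R2 + (7/16)·R1: [0, 3/2, 1/2]
R3 ← R3 + (15/16)·R1: [0, 3/2, 1/2]
R4 ← R4 + (13/8)·R1: [0, 3, 1]
R5 ← R5 − (5/4)·R1: [0, 0, 0]
R3 ← R3 − R2: [0, 0, 0]
R4 ← R4 − (2)·R2: [0, 0, 0]
2 nonzero rows, so rank(CB) = 2.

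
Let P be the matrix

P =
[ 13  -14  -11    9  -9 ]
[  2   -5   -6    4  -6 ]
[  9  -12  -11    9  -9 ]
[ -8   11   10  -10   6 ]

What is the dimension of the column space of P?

Row reduce to echelon form.
R2 ← R2 − (2/13)·R1: [0, -37/13, -56/13, 34/13, -60/13]
R3 ← R3 − (9/13)·R1: [0, -30/13, -44/13, 36/13, -36/13]
R4 ← R4 + (8/13)·R1: [0, 31/13, 42/13, -58/13, 6/13]
R3 ← R3 − (30/37)·R2: [0, 0, 4/37, 24/37, 36/37]
R4 ← R4 + (31/37)·R2: [0, 0, -14/37, -84/37, -126/37]
R4 ← R4 + (7/2)·R3: [0, 0, 0, 0, 0]
Echelon form has 3 nonzero rows, so rank(P) = 3.
The column space has dimension equal to the rank: 3.

3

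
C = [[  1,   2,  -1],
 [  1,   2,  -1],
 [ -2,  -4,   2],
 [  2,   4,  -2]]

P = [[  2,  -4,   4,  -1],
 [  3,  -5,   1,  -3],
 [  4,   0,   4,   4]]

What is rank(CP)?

1

First compute CP:
[[  4, -14,   2, -11],
 [  4, -14,   2, -11],
 [ -8,  28,  -4,  22],
 [  8, -28,   4, -22]]
Now row reduce the product.
R2 ← R2 − R1: [0, 0, 0, 0]
R3 ← R3 + (2)·R1: [0, 0, 0, 0]
R4 ← R4 − (2)·R1: [0, 0, 0, 0]
1 nonzero row, so rank(CP) = 1.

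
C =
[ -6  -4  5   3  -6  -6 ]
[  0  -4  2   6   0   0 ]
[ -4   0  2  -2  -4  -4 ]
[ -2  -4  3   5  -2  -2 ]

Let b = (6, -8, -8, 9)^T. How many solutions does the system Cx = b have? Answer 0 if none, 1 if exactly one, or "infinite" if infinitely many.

0

Row reduce the augmented matrix [C | b].
R3 ← R3 − (2/3)·R1: [0, 8/3, -4/3, -4, 0, 0, -12]
R4 ← R4 − (1/3)·R1: [0, -8/3, 4/3, 4, 0, 0, 7]
R3 ← R3 + (2/3)·R2: [0, 0, 0, 0, 0, 0, -52/3]
R4 ← R4 − (2/3)·R2: [0, 0, 0, 0, 0, 0, 37/3]
R4 ← R4 + (37/52)·R3: [0, 0, 0, 0, 0, 0, 0]
The echelon form has 3 nonzero rows; the last pivot sits in the augmented column, so rank(C) = 2 but rank([C|b]) = 3.
Since the ranks differ, the system is inconsistent.
It has no solutions.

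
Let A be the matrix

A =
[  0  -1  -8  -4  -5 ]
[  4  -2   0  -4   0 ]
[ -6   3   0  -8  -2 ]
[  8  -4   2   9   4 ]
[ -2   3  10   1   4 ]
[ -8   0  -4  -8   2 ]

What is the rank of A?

Row reduce to echelon form.
Swap R1 ↔ R2
R3 ← R3 + (3/2)·R1: [0, 0, 0, -14, -2]
R4 ← R4 − (2)·R1: [0, 0, 2, 17, 4]
R5 ← R5 + (1/2)·R1: [0, 2, 10, -1, 4]
R6 ← R6 + (2)·R1: [0, -4, -4, -16, 2]
R5 ← R5 + (2)·R2: [0, 0, -6, -9, -6]
R6 ← R6 − (4)·R2: [0, 0, 28, 0, 22]
Swap R3 ↔ R4
R5 ← R5 + (3)·R3: [0, 0, 0, 42, 6]
R6 ← R6 − (14)·R3: [0, 0, 0, -238, -34]
R5 ← R5 + (3)·R4: [0, 0, 0, 0, 0]
R6 ← R6 − (17)·R4: [0, 0, 0, 0, 0]
Echelon form has 4 nonzero rows, so rank(A) = 4.

4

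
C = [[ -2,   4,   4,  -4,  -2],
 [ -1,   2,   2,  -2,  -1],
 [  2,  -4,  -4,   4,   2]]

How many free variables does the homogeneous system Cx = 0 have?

4

Row reduce to echelon form.
R2 ← R2 − (1/2)·R1: [0, 0, 0, 0, 0]
R3 ← R3 + R1: [0, 0, 0, 0, 0]
1 nonzero row, so rank(C) = 1.
C has 5 columns; by rank–nullity, nullity = 5 − 1 = 4.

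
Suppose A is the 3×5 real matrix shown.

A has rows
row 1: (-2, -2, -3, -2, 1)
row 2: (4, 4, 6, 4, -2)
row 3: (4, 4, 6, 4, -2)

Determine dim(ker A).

Row reduce to echelon form.
R2 ← R2 + (2)·R1: [0, 0, 0, 0, 0]
R3 ← R3 + (2)·R1: [0, 0, 0, 0, 0]
1 nonzero row, so rank(A) = 1.
A has 5 columns; by rank–nullity, nullity = 5 − 1 = 4.

4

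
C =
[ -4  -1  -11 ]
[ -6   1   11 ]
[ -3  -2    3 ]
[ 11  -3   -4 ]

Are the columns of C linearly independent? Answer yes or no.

yes

Row reduce C to echelon form.
R2 ← R2 − (3/2)·R1: [0, 5/2, 55/2]
R3 ← R3 − (3/4)·R1: [0, -5/4, 45/4]
R4 ← R4 + (11/4)·R1: [0, -23/4, -137/4]
R3 ← R3 + (1/2)·R2: [0, 0, 25]
R4 ← R4 + (23/10)·R2: [0, 0, 29]
R4 ← R4 − (29/25)·R3: [0, 0, 0]
3 pivots among 3 columns.
Every column is a pivot column, so the columns are linearly independent.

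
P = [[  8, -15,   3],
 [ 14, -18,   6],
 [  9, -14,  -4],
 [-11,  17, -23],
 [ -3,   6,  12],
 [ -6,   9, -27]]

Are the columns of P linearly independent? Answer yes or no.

Row reduce P to echelon form.
R2 ← R2 − (7/4)·R1: [0, 33/4, 3/4]
R3 ← R3 − (9/8)·R1: [0, 23/8, -59/8]
R4 ← R4 + (11/8)·R1: [0, -29/8, -151/8]
R5 ← R5 + (3/8)·R1: [0, 3/8, 105/8]
R6 ← R6 + (3/4)·R1: [0, -9/4, -99/4]
R3 ← R3 − (23/66)·R2: [0, 0, -84/11]
R4 ← R4 + (29/66)·R2: [0, 0, -204/11]
R5 ← R5 − (1/22)·R2: [0, 0, 144/11]
R6 ← R6 + (3/11)·R2: [0, 0, -270/11]
R4 ← R4 − (17/7)·R3: [0, 0, 0]
R5 ← R5 + (12/7)·R3: [0, 0, 0]
R6 ← R6 − (45/14)·R3: [0, 0, 0]
3 pivots among 3 columns.
Every column is a pivot column, so the columns are linearly independent.

yes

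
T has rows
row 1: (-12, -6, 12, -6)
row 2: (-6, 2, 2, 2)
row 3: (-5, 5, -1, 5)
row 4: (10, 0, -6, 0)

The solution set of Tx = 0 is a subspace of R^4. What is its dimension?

Row reduce to echelon form.
R2 ← R2 − (1/2)·R1: [0, 5, -4, 5]
R3 ← R3 − (5/12)·R1: [0, 15/2, -6, 15/2]
R4 ← R4 + (5/6)·R1: [0, -5, 4, -5]
R3 ← R3 − (3/2)·R2: [0, 0, 0, 0]
R4 ← R4 + R2: [0, 0, 0, 0]
2 nonzero rows, so rank(T) = 2.
T has 4 columns; by rank–nullity, nullity = 4 − 2 = 2.

2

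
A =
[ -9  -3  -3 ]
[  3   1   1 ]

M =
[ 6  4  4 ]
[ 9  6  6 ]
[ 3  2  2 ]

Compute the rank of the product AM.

1

First compute AM:
[[-90, -60, -60],
 [ 30,  20,  20]]
Now row reduce the product.
R2 ← R2 + (1/3)·R1: [0, 0, 0]
1 nonzero row, so rank(AM) = 1.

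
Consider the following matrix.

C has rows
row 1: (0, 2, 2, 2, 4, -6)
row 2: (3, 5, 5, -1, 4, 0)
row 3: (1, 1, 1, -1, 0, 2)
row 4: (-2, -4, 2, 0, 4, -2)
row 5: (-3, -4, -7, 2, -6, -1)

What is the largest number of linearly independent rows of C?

Row reduce to echelon form.
Swap R1 ↔ R2
R3 ← R3 − (1/3)·R1: [0, -2/3, -2/3, -2/3, -4/3, 2]
R4 ← R4 + (2/3)·R1: [0, -2/3, 16/3, -2/3, 20/3, -2]
R5 ← R5 + R1: [0, 1, -2, 1, -2, -1]
R3 ← R3 + (1/3)·R2: [0, 0, 0, 0, 0, 0]
R4 ← R4 + (1/3)·R2: [0, 0, 6, 0, 8, -4]
R5 ← R5 − (1/2)·R2: [0, 0, -3, 0, -4, 2]
Swap R3 ↔ R4
R5 ← R5 + (1/2)·R3: [0, 0, 0, 0, 0, 0]
Echelon form has 3 nonzero rows, so rank(C) = 3.
The rank gives the maximum number of linearly independent rows: 3.

3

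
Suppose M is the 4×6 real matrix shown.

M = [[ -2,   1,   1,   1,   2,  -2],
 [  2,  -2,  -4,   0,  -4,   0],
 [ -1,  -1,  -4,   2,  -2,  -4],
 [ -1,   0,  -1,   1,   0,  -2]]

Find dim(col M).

2

Row reduce to echelon form.
R2 ← R2 + R1: [0, -1, -3, 1, -2, -2]
R3 ← R3 − (1/2)·R1: [0, -3/2, -9/2, 3/2, -3, -3]
R4 ← R4 − (1/2)·R1: [0, -1/2, -3/2, 1/2, -1, -1]
R3 ← R3 − (3/2)·R2: [0, 0, 0, 0, 0, 0]
R4 ← R4 − (1/2)·R2: [0, 0, 0, 0, 0, 0]
Echelon form has 2 nonzero rows, so rank(M) = 2.
The column space has dimension equal to the rank: 2.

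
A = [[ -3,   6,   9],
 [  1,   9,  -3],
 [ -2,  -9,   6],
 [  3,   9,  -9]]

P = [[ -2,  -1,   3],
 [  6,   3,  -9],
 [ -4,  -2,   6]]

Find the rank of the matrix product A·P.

First compute AP:
[[  6,   3,  -9],
 [ 64,  32, -96],
 [-74, -37, 111],
 [ 84,  42, -126]]
Now row reduce the product.
R2 ← R2 − (32/3)·R1: [0, 0, 0]
R3 ← R3 + (37/3)·R1: [0, 0, 0]
R4 ← R4 − (14)·R1: [0, 0, 0]
1 nonzero row, so rank(AP) = 1.

1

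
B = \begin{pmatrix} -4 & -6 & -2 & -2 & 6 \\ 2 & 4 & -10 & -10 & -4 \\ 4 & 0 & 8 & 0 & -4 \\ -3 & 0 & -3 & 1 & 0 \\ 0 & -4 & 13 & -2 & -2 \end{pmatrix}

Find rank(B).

Row reduce to echelon form.
R2 ← R2 + (1/2)·R1: [0, 1, -11, -11, -1]
R3 ← R3 + R1: [0, -6, 6, -2, 2]
R4 ← R4 − (3/4)·R1: [0, 9/2, -3/2, 5/2, -9/2]
R3 ← R3 + (6)·R2: [0, 0, -60, -68, -4]
R4 ← R4 − (9/2)·R2: [0, 0, 48, 52, 0]
R5 ← R5 + (4)·R2: [0, 0, -31, -46, -6]
R4 ← R4 + (4/5)·R3: [0, 0, 0, -12/5, -16/5]
R5 ← R5 − (31/60)·R3: [0, 0, 0, -163/15, -59/15]
R5 ← R5 − (163/36)·R4: [0, 0, 0, 0, 95/9]
Echelon form has 5 nonzero rows, so rank(B) = 5.

5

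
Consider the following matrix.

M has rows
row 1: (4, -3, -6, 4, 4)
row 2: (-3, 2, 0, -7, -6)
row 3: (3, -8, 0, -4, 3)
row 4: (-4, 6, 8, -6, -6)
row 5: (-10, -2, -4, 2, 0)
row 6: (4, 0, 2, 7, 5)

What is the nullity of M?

0

Row reduce to echelon form.
R2 ← R2 + (3/4)·R1: [0, -1/4, -9/2, -4, -3]
R3 ← R3 − (3/4)·R1: [0, -23/4, 9/2, -7, 0]
R4 ← R4 + R1: [0, 3, 2, -2, -2]
R5 ← R5 + (5/2)·R1: [0, -19/2, -19, 12, 10]
R6 ← R6 − R1: [0, 3, 8, 3, 1]
R3 ← R3 − (23)·R2: [0, 0, 108, 85, 69]
R4 ← R4 + (12)·R2: [0, 0, -52, -50, -38]
R5 ← R5 − (38)·R2: [0, 0, 152, 164, 124]
R6 ← R6 + (12)·R2: [0, 0, -46, -45, -35]
R4 ← R4 + (13/27)·R3: [0, 0, 0, -245/27, -43/9]
R5 ← R5 − (38/27)·R3: [0, 0, 0, 1198/27, 242/9]
R6 ← R6 + (23/54)·R3: [0, 0, 0, -475/54, -101/18]
R5 ← R5 + (1198/245)·R4: [0, 0, 0, 0, 864/245]
R6 ← R6 − (95/98)·R4: [0, 0, 0, 0, -48/49]
R6 ← R6 + (5/18)·R5: [0, 0, 0, 0, 0]
5 nonzero rows, so rank(M) = 5.
M has 5 columns; by rank–nullity, nullity = 5 − 5 = 0.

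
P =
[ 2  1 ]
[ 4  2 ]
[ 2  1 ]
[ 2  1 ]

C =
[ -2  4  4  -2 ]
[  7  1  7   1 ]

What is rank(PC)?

First compute PC:
[[  3,   9,  15,  -3],
 [  6,  18,  30,  -6],
 [  3,   9,  15,  -3],
 [  3,   9,  15,  -3]]
Now row reduce the product.
R2 ← R2 − (2)·R1: [0, 0, 0, 0]
R3 ← R3 − R1: [0, 0, 0, 0]
R4 ← R4 − R1: [0, 0, 0, 0]
1 nonzero row, so rank(PC) = 1.

1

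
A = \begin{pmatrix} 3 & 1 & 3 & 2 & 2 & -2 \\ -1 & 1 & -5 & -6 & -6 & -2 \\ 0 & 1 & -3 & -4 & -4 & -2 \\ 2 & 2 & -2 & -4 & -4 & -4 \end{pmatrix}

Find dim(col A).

Row reduce to echelon form.
R2 ← R2 + (1/3)·R1: [0, 4/3, -4, -16/3, -16/3, -8/3]
R4 ← R4 − (2/3)·R1: [0, 4/3, -4, -16/3, -16/3, -8/3]
R3 ← R3 − (3/4)·R2: [0, 0, 0, 0, 0, 0]
R4 ← R4 − R2: [0, 0, 0, 0, 0, 0]
Echelon form has 2 nonzero rows, so rank(A) = 2.
The column space has dimension equal to the rank: 2.

2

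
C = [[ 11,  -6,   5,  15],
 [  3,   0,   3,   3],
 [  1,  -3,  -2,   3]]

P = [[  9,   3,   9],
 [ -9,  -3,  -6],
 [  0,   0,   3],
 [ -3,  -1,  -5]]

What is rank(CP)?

First compute CP:
[[108,  36,  75],
 [ 18,   6,  21],
 [ 27,   9,   6]]
Now row reduce the product.
R2 ← R2 − (1/6)·R1: [0, 0, 17/2]
R3 ← R3 − (1/4)·R1: [0, 0, -51/4]
R3 ← R3 + (3/2)·R2: [0, 0, 0]
2 nonzero rows, so rank(CP) = 2.

2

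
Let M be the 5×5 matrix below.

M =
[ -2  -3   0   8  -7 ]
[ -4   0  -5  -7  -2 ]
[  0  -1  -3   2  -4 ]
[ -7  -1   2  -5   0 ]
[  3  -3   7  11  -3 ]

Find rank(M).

5

Row reduce to echelon form.
R2 ← R2 − (2)·R1: [0, 6, -5, -23, 12]
R4 ← R4 − (7/2)·R1: [0, 19/2, 2, -33, 49/2]
R5 ← R5 + (3/2)·R1: [0, -15/2, 7, 23, -27/2]
R3 ← R3 + (1/6)·R2: [0, 0, -23/6, -11/6, -2]
R4 ← R4 − (19/12)·R2: [0, 0, 119/12, 41/12, 11/2]
R5 ← R5 + (5/4)·R2: [0, 0, 3/4, -23/4, 3/2]
R4 ← R4 + (119/46)·R3: [0, 0, 0, -61/46, 15/46]
R5 ← R5 + (9/46)·R3: [0, 0, 0, -281/46, 51/46]
R5 ← R5 − (281/61)·R4: [0, 0, 0, 0, -24/61]
Echelon form has 5 nonzero rows, so rank(M) = 5.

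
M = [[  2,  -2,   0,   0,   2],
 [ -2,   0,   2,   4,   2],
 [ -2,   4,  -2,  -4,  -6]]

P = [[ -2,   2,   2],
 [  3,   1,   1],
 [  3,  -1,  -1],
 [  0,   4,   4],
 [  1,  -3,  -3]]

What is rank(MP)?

2

First compute MP:
[[ -8,  -4,  -4],
 [ 12,   4,   4],
 [  4,   4,   4]]
Now row reduce the product.
R2 ← R2 + (3/2)·R1: [0, -2, -2]
R3 ← R3 + (1/2)·R1: [0, 2, 2]
R3 ← R3 + R2: [0, 0, 0]
2 nonzero rows, so rank(MP) = 2.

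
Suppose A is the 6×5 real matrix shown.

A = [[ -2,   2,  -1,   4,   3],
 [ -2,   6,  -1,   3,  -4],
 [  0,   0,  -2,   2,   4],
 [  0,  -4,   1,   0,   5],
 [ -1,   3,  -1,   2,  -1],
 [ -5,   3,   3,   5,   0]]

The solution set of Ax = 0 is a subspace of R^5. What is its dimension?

2

Row reduce to echelon form.
R2 ← R2 − R1: [0, 4, 0, -1, -7]
R5 ← R5 − (1/2)·R1: [0, 2, -1/2, 0, -5/2]
R6 ← R6 − (5/2)·R1: [0, -2, 11/2, -5, -15/2]
R4 ← R4 + R2: [0, 0, 1, -1, -2]
R5 ← R5 − (1/2)·R2: [0, 0, -1/2, 1/2, 1]
R6 ← R6 + (1/2)·R2: [0, 0, 11/2, -11/2, -11]
R4 ← R4 + (1/2)·R3: [0, 0, 0, 0, 0]
R5 ← R5 − (1/4)·R3: [0, 0, 0, 0, 0]
R6 ← R6 + (11/4)·R3: [0, 0, 0, 0, 0]
3 nonzero rows, so rank(A) = 3.
A has 5 columns; by rank–nullity, nullity = 5 − 3 = 2.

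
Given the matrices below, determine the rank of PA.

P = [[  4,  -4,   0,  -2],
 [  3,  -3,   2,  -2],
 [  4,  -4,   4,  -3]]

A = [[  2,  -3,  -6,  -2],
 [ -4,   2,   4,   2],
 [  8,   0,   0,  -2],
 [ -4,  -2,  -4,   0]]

2

First compute PA:
[[ 32, -16, -32, -16],
 [ 42, -11, -22, -16],
 [ 68, -14, -28, -24]]
Now row reduce the product.
R2 ← R2 − (21/16)·R1: [0, 10, 20, 5]
R3 ← R3 − (17/8)·R1: [0, 20, 40, 10]
R3 ← R3 − (2)·R2: [0, 0, 0, 0]
2 nonzero rows, so rank(PA) = 2.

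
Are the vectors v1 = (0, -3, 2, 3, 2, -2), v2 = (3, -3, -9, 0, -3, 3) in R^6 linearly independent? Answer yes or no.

yes

Form the matrix with these vectors as rows and row reduce.
Swap R1 ↔ R2
2 nonzero rows, so the 2 vectors span a space of dimension 2.
Since 2 = 2, the vectors are linearly independent.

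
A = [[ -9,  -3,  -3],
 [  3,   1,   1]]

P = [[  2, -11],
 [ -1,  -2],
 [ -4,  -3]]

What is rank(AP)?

1

First compute AP:
[[ -3, 114],
 [  1, -38]]
Now row reduce the product.
R2 ← R2 + (1/3)·R1: [0, 0]
1 nonzero row, so rank(AP) = 1.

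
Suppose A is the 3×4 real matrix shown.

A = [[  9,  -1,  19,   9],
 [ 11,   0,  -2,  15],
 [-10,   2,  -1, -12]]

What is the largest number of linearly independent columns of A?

Row reduce to echelon form.
R2 ← R2 − (11/9)·R1: [0, 11/9, -227/9, 4]
R3 ← R3 + (10/9)·R1: [0, 8/9, 181/9, -2]
R3 ← R3 − (8/11)·R2: [0, 0, 423/11, -54/11]
Echelon form has 3 nonzero rows, so rank(A) = 3.
The rank gives the maximum number of linearly independent columns: 3.

3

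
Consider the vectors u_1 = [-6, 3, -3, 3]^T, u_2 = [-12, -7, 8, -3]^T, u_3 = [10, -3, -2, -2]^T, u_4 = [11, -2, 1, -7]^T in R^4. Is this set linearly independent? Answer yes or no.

Form the matrix with these vectors as rows and row reduce.
R2 ← R2 − (2)·R1: [0, -13, 14, -9]
R3 ← R3 + (5/3)·R1: [0, 2, -7, 3]
R4 ← R4 + (11/6)·R1: [0, 7/2, -9/2, -3/2]
R3 ← R3 + (2/13)·R2: [0, 0, -63/13, 21/13]
R4 ← R4 + (7/26)·R2: [0, 0, -19/26, -51/13]
R4 ← R4 − (19/126)·R3: [0, 0, 0, -25/6]
4 nonzero rows, so the 4 vectors span a space of dimension 4.
Since 4 = 4, the vectors are linearly independent.

yes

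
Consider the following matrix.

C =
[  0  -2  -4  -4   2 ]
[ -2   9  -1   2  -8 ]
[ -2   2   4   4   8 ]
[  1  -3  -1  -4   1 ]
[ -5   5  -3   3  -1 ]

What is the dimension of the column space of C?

5

Row reduce to echelon form.
Swap R1 ↔ R2
R3 ← R3 − R1: [0, -7, 5, 2, 16]
R4 ← R4 + (1/2)·R1: [0, 3/2, -3/2, -3, -3]
R5 ← R5 − (5/2)·R1: [0, -35/2, -1/2, -2, 19]
R3 ← R3 − (7/2)·R2: [0, 0, 19, 16, 9]
R4 ← R4 + (3/4)·R2: [0, 0, -9/2, -6, -3/2]
R5 ← R5 − (35/4)·R2: [0, 0, 69/2, 33, 3/2]
R4 ← R4 + (9/38)·R3: [0, 0, 0, -42/19, 12/19]
R5 ← R5 − (69/38)·R3: [0, 0, 0, 75/19, -282/19]
R5 ← R5 + (25/14)·R4: [0, 0, 0, 0, -96/7]
Echelon form has 5 nonzero rows, so rank(C) = 5.
The column space has dimension equal to the rank: 5.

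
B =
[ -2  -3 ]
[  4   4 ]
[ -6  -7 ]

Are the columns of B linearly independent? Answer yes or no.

yes

Row reduce B to echelon form.
R2 ← R2 + (2)·R1: [0, -2]
R3 ← R3 − (3)·R1: [0, 2]
R3 ← R3 + R2: [0, 0]
2 pivots among 2 columns.
Every column is a pivot column, so the columns are linearly independent.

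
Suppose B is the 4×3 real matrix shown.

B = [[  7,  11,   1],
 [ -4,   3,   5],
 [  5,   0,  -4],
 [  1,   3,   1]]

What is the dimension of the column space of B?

2

Row reduce to echelon form.
R2 ← R2 + (4/7)·R1: [0, 65/7, 39/7]
R3 ← R3 − (5/7)·R1: [0, -55/7, -33/7]
R4 ← R4 − (1/7)·R1: [0, 10/7, 6/7]
R3 ← R3 + (11/13)·R2: [0, 0, 0]
R4 ← R4 − (2/13)·R2: [0, 0, 0]
Echelon form has 2 nonzero rows, so rank(B) = 2.
The column space has dimension equal to the rank: 2.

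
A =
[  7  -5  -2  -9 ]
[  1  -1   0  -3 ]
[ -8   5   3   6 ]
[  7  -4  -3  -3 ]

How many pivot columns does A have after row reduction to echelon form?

2

Row reduce to echelon form.
R2 ← R2 − (1/7)·R1: [0, -2/7, 2/7, -12/7]
R3 ← R3 + (8/7)·R1: [0, -5/7, 5/7, -30/7]
R4 ← R4 − R1: [0, 1, -1, 6]
R3 ← R3 − (5/2)·R2: [0, 0, 0, 0]
R4 ← R4 + (7/2)·R2: [0, 0, 0, 0]
Echelon form has 2 nonzero rows, so rank(A) = 2.
Each nonzero row contributes one pivot column: 2 pivot columns.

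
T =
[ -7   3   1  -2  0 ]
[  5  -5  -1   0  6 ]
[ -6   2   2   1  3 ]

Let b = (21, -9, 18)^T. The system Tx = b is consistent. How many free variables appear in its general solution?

Row reduce the augmented matrix [T | b].
R2 ← R2 + (5/7)·R1: [0, -20/7, -2/7, -10/7, 6, 6]
R3 ← R3 − (6/7)·R1: [0, -4/7, 8/7, 19/7, 3, 0]
R3 ← R3 − (1/5)·R2: [0, 0, 6/5, 3, 9/5, -6/5]
The echelon form has 3 nonzero rows, and every pivot lies in the first 5 columns, so rank(T) = rank([T|b]) = 3.
The system is consistent.
Free variables = (unknowns) − (rank) = 5 − 3 = 2.

2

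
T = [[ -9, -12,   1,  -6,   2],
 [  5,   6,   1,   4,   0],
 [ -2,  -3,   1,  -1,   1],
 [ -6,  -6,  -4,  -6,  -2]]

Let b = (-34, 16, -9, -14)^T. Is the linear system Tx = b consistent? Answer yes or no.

yes

Row reduce the augmented matrix [T | b].
R2 ← R2 + (5/9)·R1: [0, -2/3, 14/9, 2/3, 10/9, -26/9]
R3 ← R3 − (2/9)·R1: [0, -1/3, 7/9, 1/3, 5/9, -13/9]
R4 ← R4 − (2/3)·R1: [0, 2, -14/3, -2, -10/3, 26/3]
R3 ← R3 − (1/2)·R2: [0, 0, 0, 0, 0, 0]
R4 ← R4 + (3)·R2: [0, 0, 0, 0, 0, 0]
The echelon form has 2 nonzero rows, and every pivot lies in the first 5 columns, so rank(T) = rank([T|b]) = 2.
The system is consistent.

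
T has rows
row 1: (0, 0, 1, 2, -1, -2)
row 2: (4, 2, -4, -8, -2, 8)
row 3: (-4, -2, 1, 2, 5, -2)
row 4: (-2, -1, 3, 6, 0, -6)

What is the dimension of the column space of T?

Row reduce to echelon form.
Swap R1 ↔ R2
R3 ← R3 + R1: [0, 0, -3, -6, 3, 6]
R4 ← R4 + (1/2)·R1: [0, 0, 1, 2, -1, -2]
R3 ← R3 + (3)·R2: [0, 0, 0, 0, 0, 0]
R4 ← R4 − R2: [0, 0, 0, 0, 0, 0]
Echelon form has 2 nonzero rows, so rank(T) = 2.
The column space has dimension equal to the rank: 2.

2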